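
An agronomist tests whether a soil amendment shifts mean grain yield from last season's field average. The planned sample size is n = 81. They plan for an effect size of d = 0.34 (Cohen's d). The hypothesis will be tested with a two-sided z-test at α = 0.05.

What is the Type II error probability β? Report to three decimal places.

Noncentrality parameter: δ = d·√n = 0.34 × √81 = 3.0600
Two-sided α = 0.05 → critical value z_{0.025} = 1.960.
Power = Φ(δ − 1.960) + Φ(−δ − 1.960) = Φ(1.100) + Φ(-5.020) = 0.8643 + 0.0000 = 0.8643.
Type II error: β = 1 − power = 1 − 0.8643 = 0.1357.

β ≈ 0.136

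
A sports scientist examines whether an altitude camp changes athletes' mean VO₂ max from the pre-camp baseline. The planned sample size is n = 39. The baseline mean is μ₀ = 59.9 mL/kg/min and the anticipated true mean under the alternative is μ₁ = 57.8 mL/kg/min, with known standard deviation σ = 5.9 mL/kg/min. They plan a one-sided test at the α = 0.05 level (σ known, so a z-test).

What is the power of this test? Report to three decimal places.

Standardized effect: d = |μ₁ − μ₀| / σ = |57.8 − 59.9| / 5.9 = 0.3559
Noncentrality parameter: δ = d·√n = 0.3559 × √39 = 2.2228
One-sided α = 0.05 → critical value z_{0.05} = 1.645.
Power = P(Z > 1.645 − δ) = Φ(0.578) = 0.7183.

Power ≈ 0.718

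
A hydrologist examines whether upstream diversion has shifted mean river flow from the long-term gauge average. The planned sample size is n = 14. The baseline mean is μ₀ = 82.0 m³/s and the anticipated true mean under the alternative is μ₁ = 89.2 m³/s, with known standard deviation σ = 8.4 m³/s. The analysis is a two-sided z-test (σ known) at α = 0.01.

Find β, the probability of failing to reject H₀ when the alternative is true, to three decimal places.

Standardized effect: d = |μ₁ − μ₀| / σ = |89.2 − 82.0| / 8.4 = 0.8571
Noncentrality parameter: δ = d·√n = 0.8571 × √14 = 3.2071
Two-sided α = 0.01 → critical value z_{0.005} = 2.576.
Power = Φ(δ − 2.576) + Φ(−δ − 2.576) = Φ(0.631) + Φ(-5.783) = 0.7361 + 0.0000 = 0.7361.
Type II error: β = 1 − power = 1 − 0.7361 = 0.2639.

β ≈ 0.264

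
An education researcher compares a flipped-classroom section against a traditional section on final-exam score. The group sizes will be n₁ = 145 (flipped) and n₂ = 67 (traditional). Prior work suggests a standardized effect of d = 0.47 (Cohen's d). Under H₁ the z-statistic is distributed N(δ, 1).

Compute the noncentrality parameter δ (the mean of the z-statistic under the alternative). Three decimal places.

The noncentrality parameter scales effect size by the design's sample-size factor: δ = d / √(1/n₁ + 1/n₂) = 0.47 / √(1/145 + 1/67) = 3.1816

δ ≈ 3.182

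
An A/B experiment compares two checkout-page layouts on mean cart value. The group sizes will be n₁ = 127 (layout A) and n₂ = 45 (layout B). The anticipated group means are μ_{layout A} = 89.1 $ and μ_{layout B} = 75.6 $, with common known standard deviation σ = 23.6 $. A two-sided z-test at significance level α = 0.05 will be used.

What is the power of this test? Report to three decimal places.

Standardized effect: d = |μ_{layout A} − μ_{layout B}| / σ = |89.1 − 75.6| / 23.6 = 0.5720
Noncentrality parameter: δ = d / √(1/n₁ + 1/n₂) = 0.5720 / √(1/127 + 1/45) = 3.2974
Two-sided α = 0.05 → critical value z_{0.025} = 1.960.
Power = Φ(δ − 1.960) + Φ(−δ − 1.960) = Φ(1.337) + Φ(-5.257) = 0.9095 + 0.0000 = 0.9095.

Power ≈ 0.909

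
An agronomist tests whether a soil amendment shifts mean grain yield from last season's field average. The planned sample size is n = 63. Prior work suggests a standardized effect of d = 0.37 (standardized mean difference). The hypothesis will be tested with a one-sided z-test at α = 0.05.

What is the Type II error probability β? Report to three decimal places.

Noncentrality parameter: δ = d·√n = 0.37 × √63 = 2.9368
One-sided α = 0.05 → critical value z_{0.05} = 1.645.
Power = Φ(δ − 1.645) = Φ(1.292) = 0.9018.
Type II error: β = 1 − power = 1 − 0.9018 = 0.0982.

β ≈ 0.098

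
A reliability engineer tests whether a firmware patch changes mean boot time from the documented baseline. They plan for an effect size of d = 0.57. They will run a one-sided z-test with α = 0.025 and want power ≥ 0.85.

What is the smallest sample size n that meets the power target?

For power 0.85 need Φ(δ − z_{0.025}) = 0.85, so δ = z_{0.025} + z_{0.15} = 1.960 + 1.036 = 2.996.
δ = d·√n ⇒ n = (δ/d)² = (2.996 / 0.57)² = 27.63.
Round up to the next whole unit.

n = 28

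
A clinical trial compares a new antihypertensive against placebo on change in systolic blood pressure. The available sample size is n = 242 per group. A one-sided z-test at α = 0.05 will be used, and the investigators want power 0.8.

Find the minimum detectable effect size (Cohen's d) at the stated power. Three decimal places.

d ≈ 0.226

Required noncentrality: δ = z_{0.05} + z_{0.20} = 1.645 + 0.842 = 2.486.
δ = d·√(n/2) ⇒ d = δ/√(n/2) = 2.486/√(242/2) = 0.2260.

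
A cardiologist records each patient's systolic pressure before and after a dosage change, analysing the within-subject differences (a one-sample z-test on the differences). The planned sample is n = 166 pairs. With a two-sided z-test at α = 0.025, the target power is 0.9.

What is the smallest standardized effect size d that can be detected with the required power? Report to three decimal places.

Need Φ(δ − 2.241) = 0.9, so δ = 2.241 + 1.282 = 3.523.
(The second rejection-region term Φ(−δ − z_{α/2}) is negligible and dropped.)
δ = d·√n ⇒ d = δ/√n = 3.523/√166 = 0.2734.

d ≈ 0.273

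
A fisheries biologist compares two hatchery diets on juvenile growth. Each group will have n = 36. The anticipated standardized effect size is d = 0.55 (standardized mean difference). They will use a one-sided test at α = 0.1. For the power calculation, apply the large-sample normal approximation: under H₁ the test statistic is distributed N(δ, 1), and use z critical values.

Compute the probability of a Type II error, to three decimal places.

β ≈ 0.146

Noncentrality parameter: δ = d·√(n/2) = 0.55 × √(36/2) = 2.3335
One-sided α = 0.1 → critical value z_{0.1} = 1.282.
Power = Φ(δ − 1.282) = Φ(1.052) = 0.8536.
Type II error: β = 1 − power = 1 − 0.8536 = 0.1464.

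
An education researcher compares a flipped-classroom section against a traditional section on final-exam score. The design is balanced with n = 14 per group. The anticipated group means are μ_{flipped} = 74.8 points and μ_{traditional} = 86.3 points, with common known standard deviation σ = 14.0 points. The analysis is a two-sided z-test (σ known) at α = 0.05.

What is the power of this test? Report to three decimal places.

Power ≈ 0.584

Standardized effect: d = |μ_{flipped} − μ_{traditional}| / σ = |74.8 − 86.3| / 14.0 = 0.8214
Noncentrality parameter: δ = d·√(n/2) = 0.8214 × √(14/2) = 2.1733
Critical value for a two-sided test at α = 0.05: z_{α/2} = 1.960.
Power = Φ(δ − 1.960) + Φ(−δ − 1.960) = Φ(0.213) + Φ(-4.133) = 0.5845 + 0.0000 = 0.5845.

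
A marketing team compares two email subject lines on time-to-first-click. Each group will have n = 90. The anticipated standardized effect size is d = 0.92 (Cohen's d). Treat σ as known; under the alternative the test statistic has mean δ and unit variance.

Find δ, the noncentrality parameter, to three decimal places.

δ = d·√(n/2) = 0.92 × √(90/2) = 6.1715

δ ≈ 6.172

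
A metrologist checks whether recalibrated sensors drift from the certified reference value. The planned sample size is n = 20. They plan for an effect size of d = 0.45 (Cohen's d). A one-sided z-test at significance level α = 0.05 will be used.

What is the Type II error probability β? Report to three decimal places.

β ≈ 0.357

Noncentrality parameter: δ = d·√n = 0.45 × √20 = 2.0125
Critical value for a one-sided test at α = 0.05: z_α = 1.645.
Power = P(Z > 1.645 − δ) = Φ(0.368) = 0.6434.
Type II error: β = 1 − power = 1 − 0.6434 = 0.3566.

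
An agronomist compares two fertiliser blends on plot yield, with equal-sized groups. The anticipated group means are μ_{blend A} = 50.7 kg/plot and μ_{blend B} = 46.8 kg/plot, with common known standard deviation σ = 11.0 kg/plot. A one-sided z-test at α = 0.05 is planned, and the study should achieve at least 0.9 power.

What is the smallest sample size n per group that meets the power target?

n = 137 per group

Standardized effect: d = |μ_{blend A} − μ_{blend B}| / σ = |50.7 − 46.8| / 11.0 = 0.3545
For power 0.9 need Φ(δ − z_{0.05}) = 0.9, so δ = z_{0.05} + z_{0.10} = 1.645 + 1.282 = 2.926.
δ = d·√(n/2) ⇒ n = 2(δ/d)² = 2 × (2.926 / 0.3545)² = 136.26.
Round up to the next whole unit.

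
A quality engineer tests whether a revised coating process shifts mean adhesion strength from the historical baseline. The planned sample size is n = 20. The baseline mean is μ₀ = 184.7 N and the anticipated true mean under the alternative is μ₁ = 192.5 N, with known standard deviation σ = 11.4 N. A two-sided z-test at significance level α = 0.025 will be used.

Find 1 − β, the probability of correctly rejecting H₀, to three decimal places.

Power ≈ 0.793

Standardized effect: d = |μ₁ − μ₀| / σ = |192.5 − 184.7| / 11.4 = 0.6842
Noncentrality parameter: δ = d·√n = 0.6842 × √20 = 3.0599
Critical value for a two-sided test at α = 0.025: z_{α/2} = 2.241.
Power = Φ(δ − 2.241) + Φ(−δ − 2.241) = Φ(0.818) + Φ(-5.301) = 0.7935 + 0.0000 = 0.7935.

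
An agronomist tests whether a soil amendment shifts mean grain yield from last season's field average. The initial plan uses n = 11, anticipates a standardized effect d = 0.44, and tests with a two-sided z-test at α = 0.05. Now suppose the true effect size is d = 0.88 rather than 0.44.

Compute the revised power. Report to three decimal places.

Power ≈ 0.831

With d = 0.88: δ = d·√n = 0.88 × √11 = 2.9186. Critical value z_{0.025} = 1.960.
Revised power = Φ(δ − 1.960) + Φ(−δ − 1.960) = Φ(0.959) + Φ(-4.879) = 0.8311 + 0.0000 = 0.8311.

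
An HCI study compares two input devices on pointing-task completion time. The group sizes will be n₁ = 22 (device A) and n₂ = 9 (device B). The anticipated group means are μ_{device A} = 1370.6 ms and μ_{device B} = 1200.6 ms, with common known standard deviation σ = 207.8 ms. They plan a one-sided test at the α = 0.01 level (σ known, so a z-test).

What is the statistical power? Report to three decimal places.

Power ≈ 0.398

Standardized effect: d = |μ_{device A} − μ_{device B}| / σ = |1370.6 − 1200.6| / 207.8 = 0.8181
Noncentrality parameter: δ = d / √(1/n₁ + 1/n₂) = 0.8181 / √(1/22 + 1/9) = 2.0675
One-sided α = 0.01 → critical value z_{0.01} = 2.326.
Power = Φ(δ − 2.326) = Φ(-0.259) = 0.3979.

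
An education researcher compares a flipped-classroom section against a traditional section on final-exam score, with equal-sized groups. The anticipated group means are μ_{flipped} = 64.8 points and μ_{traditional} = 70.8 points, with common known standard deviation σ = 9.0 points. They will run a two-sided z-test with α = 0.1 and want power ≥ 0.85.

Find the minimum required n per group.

Standardized effect: d = |μ_{flipped} − μ_{traditional}| / σ = |64.8 − 70.8| / 9.0 = 0.6667
Set Φ(δ − 1.645) = 0.85; then δ − 1.645 = Φ⁻¹(0.85) = 1.036, giving δ = 2.681.
(Ignoring the negligible lower-tail rejection probability gives the usual closed-form inversion.)
δ = d·√(n/2) ⇒ n = 2(δ/d)² = 2 × (2.681 / 0.6667)² = 32.35.
Rounding up, n = 33 per group.

n = 33 per group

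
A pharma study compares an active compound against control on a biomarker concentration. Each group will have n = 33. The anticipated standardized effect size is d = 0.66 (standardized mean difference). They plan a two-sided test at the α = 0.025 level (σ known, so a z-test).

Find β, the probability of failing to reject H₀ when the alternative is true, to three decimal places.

β ≈ 0.330

Noncentrality parameter: δ = d·√(n/2) = 0.66 × √(33/2) = 2.6809
Two-sided α = 0.025 → critical value z_{0.0125} = 2.241.
Power = Φ(δ − 2.241) + Φ(−δ − 2.241) = Φ(0.440) + Φ(-4.922) = 0.6699 + 0.0000 = 0.6699.
Type II error: β = 1 − power = 1 − 0.6699 = 0.3301.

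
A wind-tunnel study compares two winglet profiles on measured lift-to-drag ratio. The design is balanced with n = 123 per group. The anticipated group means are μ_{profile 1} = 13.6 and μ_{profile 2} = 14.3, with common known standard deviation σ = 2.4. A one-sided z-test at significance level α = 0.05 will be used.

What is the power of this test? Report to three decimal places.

Power ≈ 0.740

Standardized effect: d = |μ_{profile 1} − μ_{profile 2}| / σ = |13.6 − 14.3| / 2.4 = 0.2917
Noncentrality parameter: δ = d·√(n/2) = 0.2917 × √(123/2) = 2.2873
Critical value for a one-sided test at α = 0.05: z_α = 1.645.
Power = Φ(δ − 1.645) = Φ(0.642) = 0.7397.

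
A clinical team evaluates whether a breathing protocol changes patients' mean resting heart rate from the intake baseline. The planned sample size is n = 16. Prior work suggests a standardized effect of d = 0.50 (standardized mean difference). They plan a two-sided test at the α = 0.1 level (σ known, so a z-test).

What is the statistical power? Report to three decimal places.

Noncentrality parameter: λ = d·√n = 0.50 × √16 = 2.0000
Two-sided α = 0.1 → critical value z_{0.05} = 1.645.
Power = Φ(λ − 1.645) + Φ(−λ − 1.645) = Φ(0.355) + Φ(-3.645) = 0.6388 + 0.0001 = 0.6389.

Power ≈ 0.639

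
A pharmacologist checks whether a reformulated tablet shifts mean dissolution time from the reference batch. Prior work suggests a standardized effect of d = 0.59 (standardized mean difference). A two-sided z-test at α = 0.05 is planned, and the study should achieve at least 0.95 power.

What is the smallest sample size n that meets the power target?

For power 0.95 need Φ(δ − z_{0.025}) = 0.95, so δ = z_{0.025} + z_{0.05} = 1.960 + 1.645 = 3.605.
(For δ > 0 the lower-tail rejection region contributes negligibly to power, so the one-term inversion is standard.)
δ = d·√n ⇒ n = (δ/d)² = (3.605 / 0.59)² = 37.33.
Rounding up, n = 38.

n = 38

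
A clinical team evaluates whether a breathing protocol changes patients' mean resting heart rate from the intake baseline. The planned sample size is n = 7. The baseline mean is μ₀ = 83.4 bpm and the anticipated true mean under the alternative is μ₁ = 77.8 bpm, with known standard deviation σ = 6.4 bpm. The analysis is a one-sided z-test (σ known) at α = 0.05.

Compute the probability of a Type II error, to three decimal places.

Standardized effect: d = |μ₁ − μ₀| / σ = |77.8 − 83.4| / 6.4 = 0.8750
Noncentrality parameter: λ = d·√n = 0.8750 × √7 = 2.3150
Critical value for a one-sided test at α = 0.05: z_α = 1.645.
Power = P(Z > 1.645 − λ) = Φ(0.670) = 0.7486.
Type II error: β = 1 − power = 1 − 0.7486 = 0.2514.

β ≈ 0.251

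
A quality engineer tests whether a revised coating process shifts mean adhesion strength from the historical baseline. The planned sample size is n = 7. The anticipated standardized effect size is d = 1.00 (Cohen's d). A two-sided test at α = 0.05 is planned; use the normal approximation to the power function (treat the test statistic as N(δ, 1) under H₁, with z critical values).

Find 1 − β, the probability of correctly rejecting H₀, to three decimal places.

Noncentrality parameter: δ = d·√n = 1.00 × √7 = 2.6458
Critical value for a two-sided test at α = 0.05: z_{α/2} = 1.960.
Power = Φ(δ − 1.960) + Φ(−δ − 1.960) = Φ(0.686) + Φ(-4.606) = 0.7536 + 0.0000 = 0.7536.

Power ≈ 0.754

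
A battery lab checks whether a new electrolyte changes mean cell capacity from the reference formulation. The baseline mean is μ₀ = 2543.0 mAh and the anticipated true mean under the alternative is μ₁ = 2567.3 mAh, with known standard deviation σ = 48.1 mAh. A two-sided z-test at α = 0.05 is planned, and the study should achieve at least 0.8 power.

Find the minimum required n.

Standardized effect: d = |μ₁ − μ₀| / σ = |2567.3 − 2543.0| / 48.1 = 0.5052
For power 0.8 need Φ(δ − z_{0.025}) = 0.8, so δ = z_{0.025} + z_{0.20} = 1.960 + 0.842 = 2.802.
(For δ > 0 the lower-tail rejection region contributes negligibly to power, so the one-term inversion is standard.)
δ = d·√n ⇒ n = (δ/d)² = (2.802 / 0.5052)² = 30.75.
Round up to the next whole unit.

n = 31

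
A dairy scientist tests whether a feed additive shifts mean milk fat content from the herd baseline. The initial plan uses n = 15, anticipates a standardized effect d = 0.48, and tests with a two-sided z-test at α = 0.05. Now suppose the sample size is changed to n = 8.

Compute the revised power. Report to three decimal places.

With n = 8: δ = d·√n = 0.48 × √8 = 1.3576. Critical value z_{0.025} = 1.960.
Revised power = Φ(δ − 1.960) + Φ(−δ − 1.960) = Φ(-0.602) + Φ(-3.318) = 0.2735 + 0.0005 = 0.2739.

Power ≈ 0.274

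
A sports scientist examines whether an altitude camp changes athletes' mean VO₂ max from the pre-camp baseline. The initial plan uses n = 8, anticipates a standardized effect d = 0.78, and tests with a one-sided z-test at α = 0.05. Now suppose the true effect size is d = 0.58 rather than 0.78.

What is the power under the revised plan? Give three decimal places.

With d = 0.58: δ = d·√n = 0.58 × √8 = 1.6405. Critical value z_{0.05} = 1.645.
Revised power = Φ(δ − 1.645) = Φ(-0.004) = 0.4983.

Power ≈ 0.498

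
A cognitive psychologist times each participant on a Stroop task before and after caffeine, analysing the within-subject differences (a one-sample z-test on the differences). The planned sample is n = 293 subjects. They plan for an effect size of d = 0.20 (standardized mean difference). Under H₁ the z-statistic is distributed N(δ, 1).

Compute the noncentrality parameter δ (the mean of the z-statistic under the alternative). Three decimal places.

δ ≈ 3.423

The noncentrality parameter scales effect size by the design's sample-size factor: δ = d·√n = 0.20 × √293 = 3.4234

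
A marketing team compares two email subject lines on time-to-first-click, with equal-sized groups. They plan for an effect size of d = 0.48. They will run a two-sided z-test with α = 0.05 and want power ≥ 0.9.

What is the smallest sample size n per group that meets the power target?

For power 0.9 need Φ(δ − z_{0.025}) = 0.9, so δ = z_{0.025} + z_{0.10} = 1.960 + 1.282 = 3.242.
(Ignoring the negligible lower-tail rejection probability gives the usual closed-form inversion.)
δ = d·√(n/2) ⇒ n = 2(δ/d)² = 2 × (3.242 / 0.48)² = 91.21.
Rounding up, n = 92 per group.

n = 92 per group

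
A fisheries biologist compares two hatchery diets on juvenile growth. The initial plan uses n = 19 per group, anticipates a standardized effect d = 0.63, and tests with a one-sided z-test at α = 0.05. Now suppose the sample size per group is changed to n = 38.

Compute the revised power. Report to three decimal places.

With n = 38 per group: δ = d·√(n/2) = 0.63 × √(38/2) = 2.7461. Critical value z_{0.05} = 1.645.
Revised power = Φ(δ − 1.645) = Φ(1.101) = 0.8646.

Power ≈ 0.865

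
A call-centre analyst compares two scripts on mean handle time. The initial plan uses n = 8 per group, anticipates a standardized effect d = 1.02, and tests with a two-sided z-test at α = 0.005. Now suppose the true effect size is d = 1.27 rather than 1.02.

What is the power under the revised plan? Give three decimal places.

Power ≈ 0.395

With d = 1.27: δ = d·√(n/2) = 1.27 × √(8/2) = 2.5400. Critical value z_{0.0025} = 2.807.
Revised power = Φ(δ − 2.807) + Φ(−δ − 2.807) = Φ(-0.267) + Φ(-5.347) = 0.3947 + 0.0000 = 0.3947.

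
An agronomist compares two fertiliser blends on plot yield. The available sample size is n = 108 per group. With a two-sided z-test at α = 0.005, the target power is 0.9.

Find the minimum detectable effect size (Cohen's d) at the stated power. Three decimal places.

Need Φ(δ − 2.807) = 0.9, so δ = 2.807 + 1.282 = 4.089.
(Lower-tail contribution to power is negligible for δ > 0.)
δ = d·√(n/2) ⇒ d = δ/√(n/2) = 4.089/√(108/2) = 0.5564.

d ≈ 0.556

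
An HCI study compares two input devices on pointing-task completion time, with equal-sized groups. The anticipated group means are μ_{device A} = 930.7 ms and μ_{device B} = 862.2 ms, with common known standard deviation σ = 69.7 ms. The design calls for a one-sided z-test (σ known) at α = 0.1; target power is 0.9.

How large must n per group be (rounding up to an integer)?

n = 14 per group

Standardized effect: d = |μ_{device A} − μ_{device B}| / σ = |930.7 − 862.2| / 69.7 = 0.9828
Set Φ(δ − 1.282) = 0.9; then δ − 1.282 = Φ⁻¹(0.9) = 1.282, giving δ = 2.563.
δ = d·√(n/2) ⇒ n = 2(δ/d)² = 2 × (2.563 / 0.9828)² = 13.60.
Round up to the next whole unit.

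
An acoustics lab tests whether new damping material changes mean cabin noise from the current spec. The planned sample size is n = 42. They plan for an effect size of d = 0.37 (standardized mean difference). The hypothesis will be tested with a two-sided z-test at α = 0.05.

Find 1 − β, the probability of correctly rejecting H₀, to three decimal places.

Power ≈ 0.669

Noncentrality parameter: δ = d·√n = 0.37 × √42 = 2.3979
Critical value for a two-sided test at α = 0.05: z_{α/2} = 1.960.
Power = Φ(δ − 1.960) + Φ(−δ − 1.960) = Φ(0.438) + Φ(-4.358) = 0.6693 + 0.0000 = 0.6693.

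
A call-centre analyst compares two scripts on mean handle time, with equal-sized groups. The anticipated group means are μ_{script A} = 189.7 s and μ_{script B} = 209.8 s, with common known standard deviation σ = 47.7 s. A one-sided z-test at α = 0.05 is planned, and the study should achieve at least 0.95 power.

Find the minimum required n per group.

n = 122 per group

Standardized effect: d = |μ_{script A} − μ_{script B}| / σ = |189.7 − 209.8| / 47.7 = 0.4214
For power 0.95 need Φ(δ − z_{0.05}) = 0.95, so δ = z_{0.05} + z_{0.05} = 1.645 + 1.645 = 3.290.
δ = d·√(n/2) ⇒ n = 2(δ/d)² = 2 × (3.290 / 0.4214)² = 121.90.
Rounding up, n = 122 per group.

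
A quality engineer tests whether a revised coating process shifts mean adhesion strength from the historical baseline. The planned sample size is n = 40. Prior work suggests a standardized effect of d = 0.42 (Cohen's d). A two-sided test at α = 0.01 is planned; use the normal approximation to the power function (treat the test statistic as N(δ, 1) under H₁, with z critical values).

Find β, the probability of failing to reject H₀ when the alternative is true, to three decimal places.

Noncentrality parameter: δ = d·√n = 0.42 × √40 = 2.6563
Two-sided α = 0.01 → critical value z_{0.005} = 2.576.
Power = Φ(δ − 2.576) + Φ(−δ − 2.576) = Φ(0.080) + Φ(-5.232) = 0.5321 + 0.0000 = 0.5321.
Type II error: β = 1 − power = 1 − 0.5321 = 0.4679.

β ≈ 0.468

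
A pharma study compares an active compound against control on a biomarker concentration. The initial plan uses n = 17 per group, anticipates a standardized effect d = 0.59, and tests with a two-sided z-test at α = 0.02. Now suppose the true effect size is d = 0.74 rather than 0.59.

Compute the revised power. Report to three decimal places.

Power ≈ 0.433

With d = 0.74: δ = d·√(n/2) = 0.74 × √(17/2) = 2.1575. Critical value z_{0.01} = 2.326.
Revised power = Φ(δ − 2.326) + Φ(−δ − 2.326) = Φ(-0.169) + Φ(-4.484) = 0.4329 + 0.0000 = 0.4329.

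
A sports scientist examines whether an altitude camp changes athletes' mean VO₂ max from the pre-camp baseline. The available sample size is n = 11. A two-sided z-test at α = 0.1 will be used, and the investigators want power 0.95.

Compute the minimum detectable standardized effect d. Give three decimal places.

d ≈ 0.992

Required noncentrality: δ = z_{0.05} + z_{0.05} = 1.645 + 1.645 = 3.290.
(The second rejection-region term Φ(−δ − z_{α/2}) is negligible and dropped.)
δ = d·√n ⇒ d = δ/√n = 3.290/√11 = 0.9919.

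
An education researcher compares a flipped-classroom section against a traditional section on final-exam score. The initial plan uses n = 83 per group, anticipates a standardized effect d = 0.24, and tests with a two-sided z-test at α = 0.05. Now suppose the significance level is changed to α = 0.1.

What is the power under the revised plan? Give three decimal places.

δ = d·√(n/2) = 0.24 × √(83/2) = 1.5461 (unchanged). New critical value: z_{0.05} = 1.645.
Revised power = Φ(δ − 1.645) + Φ(−δ − 1.645) = Φ(-0.099) + Φ(-3.191) = 0.4607 + 0.0007 = 0.4614.

Power ≈ 0.461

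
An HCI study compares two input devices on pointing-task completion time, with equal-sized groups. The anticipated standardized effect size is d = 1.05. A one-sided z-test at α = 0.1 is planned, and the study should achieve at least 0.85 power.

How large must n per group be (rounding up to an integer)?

For power 0.85 need Φ(δ − z_{0.1}) = 0.85, so δ = z_{0.1} + z_{0.15} = 1.282 + 1.036 = 2.318.
δ = d·√(n/2) ⇒ n = 2(δ/d)² = 2 × (2.318 / 1.05)² = 9.75.
Rounding up, n = 10 per group.

n = 10 per group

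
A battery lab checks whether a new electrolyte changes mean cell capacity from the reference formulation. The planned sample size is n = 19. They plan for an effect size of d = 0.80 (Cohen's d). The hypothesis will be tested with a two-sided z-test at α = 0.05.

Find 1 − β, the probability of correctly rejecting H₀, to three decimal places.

Noncentrality parameter: δ = d·√n = 0.80 × √19 = 3.4871
Critical value for a two-sided test at α = 0.05: z_{α/2} = 1.960.
Power = Φ(δ − 1.960) + Φ(−δ − 1.960) = Φ(1.527) + Φ(-5.447) = 0.9366 + 0.0000 = 0.9366.

Power ≈ 0.937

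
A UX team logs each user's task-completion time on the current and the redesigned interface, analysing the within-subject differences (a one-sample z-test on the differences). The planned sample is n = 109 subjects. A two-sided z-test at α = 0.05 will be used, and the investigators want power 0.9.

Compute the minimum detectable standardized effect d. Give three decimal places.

Need Φ(δ − 1.960) = 0.9, so δ = 1.960 + 1.282 = 3.242.
(The second rejection-region term Φ(−δ − z_{α/2}) is negligible and dropped.)
δ = d·√n ⇒ d = δ/√n = 3.242/√109 = 0.3105.

d ≈ 0.310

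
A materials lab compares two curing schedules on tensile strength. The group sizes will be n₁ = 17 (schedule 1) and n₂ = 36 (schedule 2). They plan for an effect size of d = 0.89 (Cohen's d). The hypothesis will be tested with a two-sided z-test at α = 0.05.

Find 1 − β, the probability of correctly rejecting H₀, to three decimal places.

Power ≈ 0.856

Noncentrality parameter: δ = d / √(1/n₁ + 1/n₂) = 0.89 / √(1/17 + 1/36) = 3.0243
Critical value for a two-sided test at α = 0.05: z_{α/2} = 1.960.
Power = Φ(δ − 1.960) + Φ(−δ − 1.960) = Φ(1.064) + Φ(-4.984) = 0.8564 + 0.0000 = 0.8564.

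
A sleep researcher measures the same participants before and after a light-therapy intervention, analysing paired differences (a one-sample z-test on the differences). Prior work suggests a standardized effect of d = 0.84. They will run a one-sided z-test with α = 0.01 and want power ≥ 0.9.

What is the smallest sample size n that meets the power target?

n = 19

Set Φ(δ − 2.326) = 0.9; then δ − 2.326 = Φ⁻¹(0.9) = 1.282, giving δ = 3.608.
δ = d·√n ⇒ n = (δ/d)² = (3.608 / 0.84)² = 18.45.
Round up to the next whole unit.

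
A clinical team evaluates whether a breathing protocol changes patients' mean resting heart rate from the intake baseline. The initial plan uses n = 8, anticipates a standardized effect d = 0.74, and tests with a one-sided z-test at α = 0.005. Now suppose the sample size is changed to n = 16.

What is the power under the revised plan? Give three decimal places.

Power ≈ 0.650

With n = 16: δ = d·√n = 0.74 × √16 = 2.9600. Critical value z_{0.005} = 2.576.
Revised power = P(Z > 2.576 − δ) = Φ(0.384) = 0.6496.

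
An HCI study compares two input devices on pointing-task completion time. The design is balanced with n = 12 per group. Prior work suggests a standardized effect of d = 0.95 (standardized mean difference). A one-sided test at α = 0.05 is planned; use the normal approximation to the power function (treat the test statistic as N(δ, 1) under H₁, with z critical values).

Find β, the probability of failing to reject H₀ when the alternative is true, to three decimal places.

Noncentrality parameter: δ = d·√(n/2) = 0.95 × √(12/2) = 2.3270
One-sided α = 0.05 → critical value z_{0.05} = 1.645.
Power = Φ(δ − 1.645) = Φ(0.682) = 0.7524.
Type II error: β = 1 − power = 1 − 0.7524 = 0.2476.

β ≈ 0.248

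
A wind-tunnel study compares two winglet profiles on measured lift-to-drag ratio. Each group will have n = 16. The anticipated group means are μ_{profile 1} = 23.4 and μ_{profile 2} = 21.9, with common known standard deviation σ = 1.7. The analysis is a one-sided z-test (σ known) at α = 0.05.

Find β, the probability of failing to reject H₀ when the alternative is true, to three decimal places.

β ≈ 0.197

Standardized effect: d = |μ_{profile 1} − μ_{profile 2}| / σ = |23.4 − 21.9| / 1.7 = 0.8824
Noncentrality parameter: λ = d·√(n/2) = 0.8824 × √(16/2) = 2.4957
One-sided α = 0.05 → critical value z_{0.05} = 1.645.
Power = Φ(λ − 1.645) = Φ(0.851) = 0.8026.
Type II error: β = 1 − power = 1 − 0.8026 = 0.1974.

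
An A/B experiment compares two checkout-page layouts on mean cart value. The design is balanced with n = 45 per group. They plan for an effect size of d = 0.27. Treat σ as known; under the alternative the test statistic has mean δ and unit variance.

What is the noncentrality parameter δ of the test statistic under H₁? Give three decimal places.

δ ≈ 1.281

The noncentrality parameter scales effect size by the design's sample-size factor: δ = d·√(n/2) = 0.27 × √(45/2) = 1.2807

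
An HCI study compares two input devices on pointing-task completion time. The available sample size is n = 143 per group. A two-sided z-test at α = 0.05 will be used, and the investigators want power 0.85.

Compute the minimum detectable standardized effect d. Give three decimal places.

Required noncentrality: δ = z_{0.025} + z_{0.15} = 1.960 + 1.036 = 2.996.
(Lower-tail contribution to power is negligible for δ > 0.)
δ = d·√(n/2) ⇒ d = δ/√(n/2) = 2.996/√(143/2) = 0.3544.

d ≈ 0.354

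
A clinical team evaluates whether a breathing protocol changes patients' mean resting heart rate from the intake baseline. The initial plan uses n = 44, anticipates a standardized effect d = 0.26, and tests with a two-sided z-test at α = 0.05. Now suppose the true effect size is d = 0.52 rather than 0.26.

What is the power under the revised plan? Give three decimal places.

Power ≈ 0.932

With d = 0.52: δ = d·√n = 0.52 × √44 = 3.4493. Critical value z_{0.025} = 1.960.
Revised power = Φ(δ − 1.960) + Φ(−δ − 1.960) = Φ(1.489) + Φ(-5.409) = 0.9318 + 0.0000 = 0.9318.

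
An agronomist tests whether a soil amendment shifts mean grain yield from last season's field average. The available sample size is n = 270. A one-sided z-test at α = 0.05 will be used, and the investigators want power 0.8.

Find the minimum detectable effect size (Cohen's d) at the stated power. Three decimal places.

d ≈ 0.151

Required noncentrality: δ = z_{0.05} + z_{0.20} = 1.645 + 0.842 = 2.486.
δ = d·√n ⇒ d = δ/√n = 2.486/√270 = 0.1513.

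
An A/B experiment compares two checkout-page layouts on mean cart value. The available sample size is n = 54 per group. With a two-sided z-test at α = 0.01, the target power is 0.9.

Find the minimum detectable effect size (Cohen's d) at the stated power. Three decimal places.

d ≈ 0.742

Required noncentrality: δ = z_{0.005} + z_{0.10} = 2.576 + 1.282 = 3.857.
(The second rejection-region term Φ(−δ − z_{α/2}) is negligible and dropped.)
δ = d·√(n/2) ⇒ d = δ/√(n/2) = 3.857/√(54/2) = 0.7424.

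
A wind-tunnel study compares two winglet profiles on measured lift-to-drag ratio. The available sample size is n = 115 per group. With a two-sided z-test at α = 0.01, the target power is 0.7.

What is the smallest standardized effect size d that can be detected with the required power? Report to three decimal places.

d ≈ 0.409

Need Φ(δ − 2.576) = 0.7, so δ = 2.576 + 0.524 = 3.100.
(The second rejection-region term Φ(−δ − z_{α/2}) is negligible and dropped.)
δ = d·√(n/2) ⇒ d = δ/√(n/2) = 3.100/√(115/2) = 0.4088.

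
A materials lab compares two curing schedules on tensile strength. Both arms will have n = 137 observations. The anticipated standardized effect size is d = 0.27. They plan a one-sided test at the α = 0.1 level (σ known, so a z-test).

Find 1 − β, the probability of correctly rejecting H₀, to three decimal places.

Noncentrality parameter: δ = d·√(n/2) = 0.27 × √(137/2) = 2.2346
Critical value for a one-sided test at α = 0.1: z_α = 1.282.
Power = P(Z > 1.282 − δ) = Φ(0.953) = 0.8297.

Power ≈ 0.830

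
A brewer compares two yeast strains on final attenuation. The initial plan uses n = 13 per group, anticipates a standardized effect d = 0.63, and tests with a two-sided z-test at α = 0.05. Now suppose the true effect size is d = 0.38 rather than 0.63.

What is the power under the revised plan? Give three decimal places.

Power ≈ 0.163

With d = 0.38: δ = d·√(n/2) = 0.38 × √(13/2) = 0.9688. Critical value z_{0.025} = 1.960.
Revised power = Φ(δ − 1.960) + Φ(−δ − 1.960) = Φ(-0.991) + Φ(-2.929) = 0.1608 + 0.0017 = 0.1625.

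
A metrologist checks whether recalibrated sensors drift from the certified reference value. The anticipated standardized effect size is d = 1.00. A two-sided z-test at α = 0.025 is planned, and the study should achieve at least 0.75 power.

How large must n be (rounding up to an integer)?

n = 9

Set Φ(δ − 2.241) = 0.75; then δ − 2.241 = Φ⁻¹(0.75) = 0.674, giving δ = 2.916.
(Ignoring the negligible lower-tail rejection probability gives the usual closed-form inversion.)
δ = d·√n ⇒ n = (δ/d)² = (2.916 / 1.00)² = 8.50.
Round up to the next whole unit.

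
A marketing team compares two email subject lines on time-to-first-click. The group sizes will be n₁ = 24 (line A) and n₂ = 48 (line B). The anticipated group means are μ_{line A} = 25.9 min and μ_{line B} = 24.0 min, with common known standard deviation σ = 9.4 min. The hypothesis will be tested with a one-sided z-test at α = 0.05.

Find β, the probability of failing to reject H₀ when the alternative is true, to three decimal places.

Standardized effect: d = |μ_{line A} − μ_{line B}| / σ = |25.9 − 24.0| / 9.4 = 0.2021
Noncentrality parameter: δ = d / √(1/n₁ + 1/n₂) = 0.2021 / √(1/24 + 1/48) = 0.8085
Critical value for a one-sided test at α = 0.05: z_α = 1.645.
Power = P(Z > 1.645 − δ) = Φ(-0.836) = 0.2015.
Type II error: β = 1 − power = 1 − 0.2015 = 0.7985.

β ≈ 0.799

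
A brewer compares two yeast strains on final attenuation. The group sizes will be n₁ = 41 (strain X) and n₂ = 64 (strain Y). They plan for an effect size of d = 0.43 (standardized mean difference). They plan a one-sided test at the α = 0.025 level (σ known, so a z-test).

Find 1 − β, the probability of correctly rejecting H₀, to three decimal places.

Power ≈ 0.575

Noncentrality parameter: δ = d / √(1/n₁ + 1/n₂) = 0.43 / √(1/41 + 1/64) = 2.1496
One-sided α = 0.025 → critical value z_{0.025} = 1.960.
Power = P(Z > 1.960 − δ) = Φ(0.190) = 0.5752.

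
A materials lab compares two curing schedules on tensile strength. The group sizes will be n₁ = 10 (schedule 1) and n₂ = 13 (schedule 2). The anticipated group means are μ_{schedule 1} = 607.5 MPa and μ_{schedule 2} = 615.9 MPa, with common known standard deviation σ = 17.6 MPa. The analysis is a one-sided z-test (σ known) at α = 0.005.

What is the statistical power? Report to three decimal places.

Power ≈ 0.075

Standardized effect: d = |μ_{schedule 1} − μ_{schedule 2}| / σ = |607.5 − 615.9| / 17.6 = 0.4773
Noncentrality parameter: δ = d / √(1/n₁ + 1/n₂) = 0.4773 / √(1/10 + 1/13) = 1.1347
Critical value for a one-sided test at α = 0.005: z_α = 2.576.
Power = P(Z > 2.576 − δ) = Φ(-1.441) = 0.0748.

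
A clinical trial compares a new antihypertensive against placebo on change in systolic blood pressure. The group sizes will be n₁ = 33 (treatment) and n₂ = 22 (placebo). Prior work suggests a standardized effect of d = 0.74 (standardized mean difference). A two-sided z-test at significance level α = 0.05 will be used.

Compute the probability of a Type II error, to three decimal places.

Noncentrality parameter: δ = d / √(1/n₁ + 1/n₂) = 0.74 / √(1/33 + 1/22) = 2.6886
Two-sided α = 0.05 → critical value z_{0.025} = 1.960.
Power = Φ(δ − 1.960) + Φ(−δ − 1.960) = Φ(0.729) + Φ(-4.649) = 0.7669 + 0.0000 = 0.7669.
Type II error: β = 1 − power = 1 − 0.7669 = 0.2331.

β ≈ 0.233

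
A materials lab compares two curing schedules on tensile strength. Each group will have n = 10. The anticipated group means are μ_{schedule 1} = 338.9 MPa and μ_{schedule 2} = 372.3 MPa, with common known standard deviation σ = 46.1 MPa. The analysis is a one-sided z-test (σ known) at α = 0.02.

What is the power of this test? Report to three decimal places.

Standardized effect: d = |μ_{schedule 1} − μ_{schedule 2}| / σ = |338.9 − 372.3| / 46.1 = 0.7245
Noncentrality parameter: δ = d·√(n/2) = 0.7245 × √(10/2) = 1.6201
Critical value for a one-sided test at α = 0.02: z_α = 2.054.
Power = P(Z > 2.054 − δ) = Φ(-0.434) = 0.3323.

Power ≈ 0.332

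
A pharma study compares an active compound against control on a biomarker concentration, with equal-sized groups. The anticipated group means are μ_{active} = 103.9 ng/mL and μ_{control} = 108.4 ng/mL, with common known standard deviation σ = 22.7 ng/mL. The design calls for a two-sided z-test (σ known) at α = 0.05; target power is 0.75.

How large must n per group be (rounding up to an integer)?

n = 354 per group

Standardized effect: d = |μ_{active} − μ_{control}| / σ = |103.9 − 108.4| / 22.7 = 0.1982
For power 0.75 need Φ(δ − z_{0.025}) = 0.75, so δ = z_{0.025} + z_{0.25} = 1.960 + 0.674 = 2.634.
(Ignoring the negligible lower-tail rejection probability gives the usual closed-form inversion.)
δ = d·√(n/2) ⇒ n = 2(δ/d)² = 2 × (2.634 / 0.1982)² = 353.21.
Rounding up, n = 354 per group.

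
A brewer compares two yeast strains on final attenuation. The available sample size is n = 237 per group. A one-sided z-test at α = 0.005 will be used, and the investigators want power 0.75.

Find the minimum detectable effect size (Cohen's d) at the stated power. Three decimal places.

d ≈ 0.299

Need Φ(δ − 2.576) = 0.75, so δ = 2.576 + 0.674 = 3.250.
δ = d·√(n/2) ⇒ d = δ/√(n/2) = 3.250/√(237/2) = 0.2986.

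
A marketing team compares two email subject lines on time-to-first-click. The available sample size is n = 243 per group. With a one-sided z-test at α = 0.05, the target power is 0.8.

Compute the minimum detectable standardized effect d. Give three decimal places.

Required noncentrality: δ = z_{0.05} + z_{0.20} = 1.645 + 0.842 = 2.486.
δ = d·√(n/2) ⇒ d = δ/√(n/2) = 2.486/√(243/2) = 0.2256.

d ≈ 0.226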